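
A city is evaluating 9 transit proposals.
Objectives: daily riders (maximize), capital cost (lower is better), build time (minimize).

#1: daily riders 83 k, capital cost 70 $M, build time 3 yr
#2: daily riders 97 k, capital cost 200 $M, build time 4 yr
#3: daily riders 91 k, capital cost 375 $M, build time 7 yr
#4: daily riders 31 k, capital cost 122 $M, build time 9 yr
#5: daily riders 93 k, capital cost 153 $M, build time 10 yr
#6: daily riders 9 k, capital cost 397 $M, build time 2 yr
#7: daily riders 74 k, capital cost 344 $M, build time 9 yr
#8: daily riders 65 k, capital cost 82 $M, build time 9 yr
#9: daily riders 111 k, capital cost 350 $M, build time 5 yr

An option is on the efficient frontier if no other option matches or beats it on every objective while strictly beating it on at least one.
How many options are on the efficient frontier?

#1: not dominated (best capital cost).
#2: not dominated.
#3: dominated by #2 (daily riders 97≥91, capital cost 200≤375, build time 4≤7).
#4: dominated by #1 (daily riders 83≥31, capital cost 70≤122, build time 3≤9).
#5: not dominated.
#6: not dominated (best build time).
#7: dominated by #1 (daily riders 83≥74, capital cost 70≤344, build time 3≤9).
#8: dominated by #1 (daily riders 83≥65, capital cost 70≤82, build time 3≤9).
#9: not dominated (best daily riders).
Pareto-optimal: #1, #2, #5, #6, #9 → 5.

5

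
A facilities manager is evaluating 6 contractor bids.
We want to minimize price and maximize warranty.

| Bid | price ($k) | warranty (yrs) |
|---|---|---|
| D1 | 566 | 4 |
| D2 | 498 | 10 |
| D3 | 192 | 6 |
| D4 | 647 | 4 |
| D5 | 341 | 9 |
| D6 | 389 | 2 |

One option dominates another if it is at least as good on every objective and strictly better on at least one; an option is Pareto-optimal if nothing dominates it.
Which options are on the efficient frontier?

D1: dominated by D2 (price 498≤566, warranty 10≥4).
D2: not dominated (best warranty).
D3: not dominated (best price).
D4: dominated by D1 (price 566≤647, warranty 4≥4).
D5: not dominated.
D6: dominated by D3 (price 192≤389, warranty 6≥2).

D2, D3, D5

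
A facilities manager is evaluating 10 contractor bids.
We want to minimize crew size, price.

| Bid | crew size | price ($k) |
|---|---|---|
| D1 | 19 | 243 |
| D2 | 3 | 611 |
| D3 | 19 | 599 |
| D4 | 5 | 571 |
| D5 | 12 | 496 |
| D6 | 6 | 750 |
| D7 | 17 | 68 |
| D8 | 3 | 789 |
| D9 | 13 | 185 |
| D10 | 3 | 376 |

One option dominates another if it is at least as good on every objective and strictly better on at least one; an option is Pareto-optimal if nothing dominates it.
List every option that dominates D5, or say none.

D10

D10: crew size 3≤12, price 376≤496 — dominates D5.
Others (D1, D2, D3, D4, D6, D7, D8, D9) are each worse than D5 on at least one objective.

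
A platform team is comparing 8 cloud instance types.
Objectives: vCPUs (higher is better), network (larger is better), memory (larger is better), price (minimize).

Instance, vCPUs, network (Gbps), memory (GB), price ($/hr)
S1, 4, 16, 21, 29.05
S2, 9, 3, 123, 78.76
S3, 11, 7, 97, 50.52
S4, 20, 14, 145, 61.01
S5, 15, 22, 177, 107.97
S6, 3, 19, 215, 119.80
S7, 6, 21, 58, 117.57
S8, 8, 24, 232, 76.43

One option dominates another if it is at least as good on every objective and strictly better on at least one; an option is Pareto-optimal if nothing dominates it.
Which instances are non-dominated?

S1, S3, S4, S5, S8

S1: not dominated (best price).
S2: dominated by S4 (vCPUs 20≥9, network 14≥3, memory 145≥123, price 61.01≤78.76).
S3: not dominated.
S4: not dominated (best vCPUs).
S5: not dominated.
S6: dominated by S8 (vCPUs 8≥3, network 24≥19, memory 232≥215, price 76.43≤119.80).
S7: dominated by S5 (vCPUs 15≥6, network 22≥21, memory 177≥58, price 107.97≤117.57).
S8: not dominated (best network).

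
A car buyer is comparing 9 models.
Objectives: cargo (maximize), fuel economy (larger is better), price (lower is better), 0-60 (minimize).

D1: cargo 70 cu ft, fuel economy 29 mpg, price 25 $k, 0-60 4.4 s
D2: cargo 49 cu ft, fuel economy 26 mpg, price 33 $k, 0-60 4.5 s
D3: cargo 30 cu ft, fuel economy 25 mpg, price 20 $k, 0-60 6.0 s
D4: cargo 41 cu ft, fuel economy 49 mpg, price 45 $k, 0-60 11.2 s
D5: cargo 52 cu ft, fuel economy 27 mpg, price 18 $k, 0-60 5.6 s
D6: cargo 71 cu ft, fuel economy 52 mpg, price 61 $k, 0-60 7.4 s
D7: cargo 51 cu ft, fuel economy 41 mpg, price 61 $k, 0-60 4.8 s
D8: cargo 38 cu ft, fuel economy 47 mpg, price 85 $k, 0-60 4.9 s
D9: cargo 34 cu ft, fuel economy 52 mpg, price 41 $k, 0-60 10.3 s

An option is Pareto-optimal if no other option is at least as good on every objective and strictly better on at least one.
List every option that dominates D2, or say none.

D1: cargo 70≥49, fuel economy 29≥26, price 25≤33, 0-60 4.4≤4.5 — dominates D2.
Others (D3, D4, D5, D6, D7, D8, D9) are each worse than D2 on at least one objective.

D1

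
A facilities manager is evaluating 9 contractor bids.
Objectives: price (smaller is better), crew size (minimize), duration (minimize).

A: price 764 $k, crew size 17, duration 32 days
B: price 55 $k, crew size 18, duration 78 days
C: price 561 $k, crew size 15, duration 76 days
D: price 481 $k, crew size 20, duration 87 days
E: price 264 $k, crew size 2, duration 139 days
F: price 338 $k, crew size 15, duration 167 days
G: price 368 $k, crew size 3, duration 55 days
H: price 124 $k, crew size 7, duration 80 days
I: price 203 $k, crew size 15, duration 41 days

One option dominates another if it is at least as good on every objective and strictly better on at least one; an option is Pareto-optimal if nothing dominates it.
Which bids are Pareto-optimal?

A, B, E, G, H, I

A: not dominated (best duration).
B: not dominated (best price).
C: dominated by G (price 368≤561, crew size 3≤15, duration 55≤76).
D: dominated by B (price 55≤481, crew size 18≤20, duration 78≤87).
E: not dominated (best crew size).
F: dominated by E (price 264≤338, crew size 2≤15, duration 139≤167).
G: not dominated.
H: not dominated.
I: not dominated.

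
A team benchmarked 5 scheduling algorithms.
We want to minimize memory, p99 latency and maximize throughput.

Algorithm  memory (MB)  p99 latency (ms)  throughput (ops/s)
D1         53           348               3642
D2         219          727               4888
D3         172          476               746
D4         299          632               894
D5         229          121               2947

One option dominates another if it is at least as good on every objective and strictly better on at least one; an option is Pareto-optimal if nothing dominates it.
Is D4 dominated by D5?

D5 vs D4: memory 229≤299, p99 latency 121≤632, throughput 2947≥894 — D5 is at least as good on every objective with at least one strict improvement.

Yes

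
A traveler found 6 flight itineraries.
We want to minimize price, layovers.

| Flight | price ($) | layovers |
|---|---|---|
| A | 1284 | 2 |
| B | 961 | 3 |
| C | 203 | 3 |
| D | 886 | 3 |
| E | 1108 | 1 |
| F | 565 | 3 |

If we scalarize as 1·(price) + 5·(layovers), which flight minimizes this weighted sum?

C

A: 1·1284 + 5·2 = 1294
B: 1·961 + 5·3 = 976
C: 1·203 + 5·3 = 218
D: 1·886 + 5·3 = 901
E: 1·1108 + 5·1 = 1113
F: 1·565 + 5·3 = 580
Lowest: C at 218.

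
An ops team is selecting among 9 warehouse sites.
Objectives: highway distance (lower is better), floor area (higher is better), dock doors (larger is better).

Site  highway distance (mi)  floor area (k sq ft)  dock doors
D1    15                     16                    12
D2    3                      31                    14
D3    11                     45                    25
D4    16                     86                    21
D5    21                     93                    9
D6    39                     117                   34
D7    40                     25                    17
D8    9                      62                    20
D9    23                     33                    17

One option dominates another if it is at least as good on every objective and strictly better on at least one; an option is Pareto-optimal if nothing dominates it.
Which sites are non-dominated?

D2, D3, D4, D5, D6, D8

D1: dominated by D2 (highway distance 3≤15, floor area 31≥16, dock doors 14≥12).
D2: not dominated (best highway distance).
D3: not dominated.
D4: not dominated.
D5: not dominated.
D6: not dominated (best floor area).
D7: dominated by D3 (highway distance 11≤40, floor area 45≥25, dock doors 25≥17).
D8: not dominated.
D9: dominated by D3 (highway distance 11≤23, floor area 45≥33, dock doors 25≥17).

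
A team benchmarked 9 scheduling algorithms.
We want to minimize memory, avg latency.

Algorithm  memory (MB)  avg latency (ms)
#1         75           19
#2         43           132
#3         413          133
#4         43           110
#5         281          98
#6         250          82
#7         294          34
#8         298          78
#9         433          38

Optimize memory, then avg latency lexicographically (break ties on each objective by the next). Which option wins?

First minimize memory: best is 43, kept {#2, #4}.
Then minimize avg latency: best is 110, kept {#4}.

#4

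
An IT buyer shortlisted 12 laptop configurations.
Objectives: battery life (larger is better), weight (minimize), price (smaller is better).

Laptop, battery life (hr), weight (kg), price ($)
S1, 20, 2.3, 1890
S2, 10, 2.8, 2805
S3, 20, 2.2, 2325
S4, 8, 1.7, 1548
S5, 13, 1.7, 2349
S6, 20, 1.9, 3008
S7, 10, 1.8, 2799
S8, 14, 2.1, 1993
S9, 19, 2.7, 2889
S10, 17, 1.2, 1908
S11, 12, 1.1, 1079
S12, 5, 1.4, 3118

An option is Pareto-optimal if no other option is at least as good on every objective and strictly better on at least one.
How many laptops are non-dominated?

5

S1: not dominated.
S2: dominated by S1 (battery life 20≥10, weight 2.3≤2.8, price 1890≤2805).
S3: not dominated.
S4: dominated by S11 (battery life 12≥8, weight 1.1≤1.7, price 1079≤1548).
S5: dominated by S10 (battery life 17≥13, weight 1.2≤1.7, price 1908≤2349).
S6: not dominated.
S7: dominated by S5 (battery life 13≥10, weight 1.7≤1.8, price 2349≤2799).
S8: dominated by S10 (battery life 17≥14, weight 1.2≤2.1, price 1908≤1993).
S9: dominated by S1 (battery life 20≥19, weight 2.3≤2.7, price 1890≤2889).
S10: not dominated.
S11: not dominated (best weight).
S12: dominated by S10 (battery life 17≥5, weight 1.2≤1.4, price 1908≤3118).
Pareto-optimal: S1, S3, S6, S10, S11 → 5.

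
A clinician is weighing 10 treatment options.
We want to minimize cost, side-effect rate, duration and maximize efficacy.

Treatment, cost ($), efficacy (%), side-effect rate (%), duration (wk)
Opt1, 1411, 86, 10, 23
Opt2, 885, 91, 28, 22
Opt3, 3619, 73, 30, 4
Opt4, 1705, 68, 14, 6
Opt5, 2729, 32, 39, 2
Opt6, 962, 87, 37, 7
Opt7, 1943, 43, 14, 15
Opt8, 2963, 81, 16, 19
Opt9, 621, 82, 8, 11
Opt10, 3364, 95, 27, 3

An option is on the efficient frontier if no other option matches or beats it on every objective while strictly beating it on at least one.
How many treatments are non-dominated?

Opt1: not dominated.
Opt2: not dominated.
Opt3: dominated by Opt10 (cost 3364≤3619, efficacy 95≥73, side-effect rate 27≤30, duration 3≤4).
Opt4: not dominated.
Opt5: not dominated (best duration).
Opt6: not dominated.
Opt7: dominated by Opt4 (cost 1705≤1943, efficacy 68≥43, side-effect rate 14≤14, duration 6≤15).
Opt8: dominated by Opt9 (cost 621≤2963, efficacy 82≥81, side-effect rate 8≤16, duration 11≤19).
Opt9: not dominated (best cost).
Opt10: not dominated (best efficacy).
Pareto-optimal: Opt1, Opt2, Opt4, Opt5, Opt6, Opt9, Opt10 → 7.

7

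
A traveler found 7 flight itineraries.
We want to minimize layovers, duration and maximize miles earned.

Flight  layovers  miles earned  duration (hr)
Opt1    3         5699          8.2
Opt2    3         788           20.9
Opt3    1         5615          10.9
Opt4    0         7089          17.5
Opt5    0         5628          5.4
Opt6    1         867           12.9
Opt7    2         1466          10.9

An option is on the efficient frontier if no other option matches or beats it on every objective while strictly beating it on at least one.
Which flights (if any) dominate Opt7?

Opt3: layovers 1≤2, miles earned 5615≥1466, duration 10.9≤10.9 — dominates Opt7.
Opt5: layovers 0≤2, miles earned 5628≥1466, duration 5.4≤10.9 — dominates Opt7.
Others (Opt1, Opt2, Opt4, Opt6) are each worse than Opt7 on at least one objective.

Opt3, Opt5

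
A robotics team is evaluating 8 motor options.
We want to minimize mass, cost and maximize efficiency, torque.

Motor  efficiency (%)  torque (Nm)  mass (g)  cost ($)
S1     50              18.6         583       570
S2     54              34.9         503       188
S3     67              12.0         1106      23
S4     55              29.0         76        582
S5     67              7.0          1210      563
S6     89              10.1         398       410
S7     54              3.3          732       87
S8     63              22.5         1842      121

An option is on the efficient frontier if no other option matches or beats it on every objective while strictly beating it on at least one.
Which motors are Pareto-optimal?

S1: dominated by S2 (efficiency 54≥50, torque 34.9≥18.6, mass 503≤583, cost 188≤570).
S2: not dominated (best torque).
S3: not dominated (best cost).
S4: not dominated (best mass).
S5: dominated by S3 (efficiency 67≥67, torque 12.0≥7.0, mass 1106≤1210, cost 23≤563).
S6: not dominated (best efficiency).
S7: not dominated.
S8: not dominated.

S2, S3, S4, S6, S7, S8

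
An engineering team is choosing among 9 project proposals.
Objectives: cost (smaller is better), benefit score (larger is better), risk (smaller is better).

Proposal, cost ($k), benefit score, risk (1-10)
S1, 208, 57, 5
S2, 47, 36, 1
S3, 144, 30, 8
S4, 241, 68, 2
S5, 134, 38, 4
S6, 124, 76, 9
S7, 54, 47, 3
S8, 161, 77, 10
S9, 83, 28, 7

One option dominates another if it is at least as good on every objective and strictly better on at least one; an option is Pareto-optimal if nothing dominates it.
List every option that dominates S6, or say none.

none

S1: worse on cost (208 vs 124).
S2: worse on benefit score (36 vs 76).
S3: worse on cost (144 vs 124).
S4: worse on cost (241 vs 124).
S5: worse on cost (134 vs 124).
S7: worse on benefit score (47 vs 76).
S8: worse on cost (161 vs 124).
S9: worse on benefit score (28 vs 76).
No option dominates S6.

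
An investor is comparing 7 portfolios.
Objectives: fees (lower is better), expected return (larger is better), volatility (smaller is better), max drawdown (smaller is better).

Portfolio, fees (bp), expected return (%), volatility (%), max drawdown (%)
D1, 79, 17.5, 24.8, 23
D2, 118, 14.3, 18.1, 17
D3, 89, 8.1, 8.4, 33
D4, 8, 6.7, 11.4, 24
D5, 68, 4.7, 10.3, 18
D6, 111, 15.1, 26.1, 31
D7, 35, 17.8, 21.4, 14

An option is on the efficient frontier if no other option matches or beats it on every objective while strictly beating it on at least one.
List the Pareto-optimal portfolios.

D2, D3, D4, D5, D7

D1: dominated by D7 (fees 35≤79, expected return 17.8≥17.5, volatility 21.4≤24.8, max drawdown 14≤23).
D2: not dominated.
D3: not dominated (best volatility).
D4: not dominated (best fees).
D5: not dominated.
D6: dominated by D1 (fees 79≤111, expected return 17.5≥15.1, volatility 24.8≤26.1, max drawdown 23≤31).
D7: not dominated (best expected return).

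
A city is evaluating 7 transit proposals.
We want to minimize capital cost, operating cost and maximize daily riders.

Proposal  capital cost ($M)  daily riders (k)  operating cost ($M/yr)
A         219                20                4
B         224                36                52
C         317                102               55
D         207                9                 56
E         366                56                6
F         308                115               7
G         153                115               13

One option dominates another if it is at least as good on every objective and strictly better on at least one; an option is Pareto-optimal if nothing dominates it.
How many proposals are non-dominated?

A: not dominated (best operating cost).
B: dominated by G (capital cost 153≤224, daily riders 115≥36, operating cost 13≤52).
C: dominated by F (capital cost 308≤317, daily riders 115≥102, operating cost 7≤55).
D: dominated by G (capital cost 153≤207, daily riders 115≥9, operating cost 13≤56).
E: not dominated.
F: not dominated.
G: not dominated (best capital cost).
Pareto-optimal: A, E, F, G → 4.

4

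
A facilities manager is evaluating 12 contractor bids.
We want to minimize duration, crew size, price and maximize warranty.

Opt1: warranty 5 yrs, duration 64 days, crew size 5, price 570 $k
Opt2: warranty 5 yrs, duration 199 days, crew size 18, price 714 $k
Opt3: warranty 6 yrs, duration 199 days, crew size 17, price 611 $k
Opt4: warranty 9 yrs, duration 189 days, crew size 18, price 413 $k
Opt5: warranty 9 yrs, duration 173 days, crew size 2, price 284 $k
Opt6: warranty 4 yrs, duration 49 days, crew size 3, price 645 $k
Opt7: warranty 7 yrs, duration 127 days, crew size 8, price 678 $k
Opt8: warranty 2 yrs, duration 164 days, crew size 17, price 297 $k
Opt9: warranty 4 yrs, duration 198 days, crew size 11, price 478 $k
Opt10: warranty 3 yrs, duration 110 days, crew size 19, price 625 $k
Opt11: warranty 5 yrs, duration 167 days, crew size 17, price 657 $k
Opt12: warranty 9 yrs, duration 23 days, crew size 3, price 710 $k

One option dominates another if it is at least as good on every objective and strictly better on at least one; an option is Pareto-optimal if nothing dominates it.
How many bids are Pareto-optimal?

6

Opt1: not dominated.
Opt2: dominated by Opt1 (warranty 5≥5, duration 64≤199, crew size 5≤18, price 570≤714).
Opt3: dominated by Opt5 (warranty 9≥6, duration 173≤199, crew size 2≤17, price 284≤611).
Opt4: dominated by Opt5 (warranty 9≥9, duration 173≤189, crew size 2≤18, price 284≤413).
Opt5: not dominated (best crew size).
Opt6: not dominated.
Opt7: not dominated.
Opt8: not dominated.
Opt9: dominated by Opt5 (warranty 9≥4, duration 173≤198, crew size 2≤11, price 284≤478).
Opt10: dominated by Opt1 (warranty 5≥3, duration 64≤110, crew size 5≤19, price 570≤625).
Opt11: dominated by Opt1 (warranty 5≥5, duration 64≤167, crew size 5≤17, price 570≤657).
Opt12: not dominated (best duration).
Pareto-optimal: Opt1, Opt5, Opt6, Opt7, Opt8, Opt12 → 6.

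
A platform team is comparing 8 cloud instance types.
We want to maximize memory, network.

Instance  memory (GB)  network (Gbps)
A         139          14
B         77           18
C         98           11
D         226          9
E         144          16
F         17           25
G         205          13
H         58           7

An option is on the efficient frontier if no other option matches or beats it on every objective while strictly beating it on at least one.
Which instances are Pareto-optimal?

B, D, E, F, G

A: dominated by E (memory 144≥139, network 16≥14).
B: not dominated.
C: dominated by A (memory 139≥98, network 14≥11).
D: not dominated (best memory).
E: not dominated.
F: not dominated (best network).
G: not dominated.
H: dominated by A (memory 139≥58, network 14≥7).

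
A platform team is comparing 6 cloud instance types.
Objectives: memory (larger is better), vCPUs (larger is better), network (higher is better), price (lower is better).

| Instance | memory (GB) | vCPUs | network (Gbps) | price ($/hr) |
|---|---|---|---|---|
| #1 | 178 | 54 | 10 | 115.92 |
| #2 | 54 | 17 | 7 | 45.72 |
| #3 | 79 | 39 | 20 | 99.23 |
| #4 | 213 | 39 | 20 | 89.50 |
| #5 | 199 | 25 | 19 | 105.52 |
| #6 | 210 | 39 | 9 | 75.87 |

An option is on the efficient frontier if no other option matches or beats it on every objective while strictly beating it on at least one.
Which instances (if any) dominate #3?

#4: memory 213≥79, vCPUs 39≥39, network 20≥20, price 89.50≤99.23 — dominates #3.
Others (#1, #2, #5, #6) are each worse than #3 on at least one objective.

#4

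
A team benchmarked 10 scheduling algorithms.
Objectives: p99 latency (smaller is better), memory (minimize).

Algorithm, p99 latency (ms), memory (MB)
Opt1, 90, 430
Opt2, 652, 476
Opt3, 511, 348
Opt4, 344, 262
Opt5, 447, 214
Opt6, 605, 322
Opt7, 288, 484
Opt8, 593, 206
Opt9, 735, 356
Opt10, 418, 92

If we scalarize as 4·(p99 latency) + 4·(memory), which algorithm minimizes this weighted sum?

Opt1: 4·90 + 4·430 = 2080
Opt2: 4·652 + 4·476 = 4512
Opt3: 4·511 + 4·348 = 3436
Opt4: 4·344 + 4·262 = 2424
Opt5: 4·447 + 4·214 = 2644
Opt6: 4·605 + 4·322 = 3708
Opt7: 4·288 + 4·484 = 3088
Opt8: 4·593 + 4·206 = 3196
Opt9: 4·735 + 4·356 = 4364
Opt10: 4·418 + 4·92 = 2040
Lowest: Opt10 at 2040.

Opt10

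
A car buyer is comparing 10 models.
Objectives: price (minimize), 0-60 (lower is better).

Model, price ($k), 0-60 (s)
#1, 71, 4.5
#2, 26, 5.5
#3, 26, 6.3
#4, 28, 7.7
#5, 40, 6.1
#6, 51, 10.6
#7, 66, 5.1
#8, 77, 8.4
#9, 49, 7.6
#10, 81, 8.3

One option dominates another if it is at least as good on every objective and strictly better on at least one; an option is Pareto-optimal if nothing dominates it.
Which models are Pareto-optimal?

#1, #2, #7

#1: not dominated (best 0-60).
#2: not dominated.
#3: dominated by #2 (price 26≤26, 0-60 5.5≤6.3).
#4: dominated by #2 (price 26≤28, 0-60 5.5≤7.7).
#5: dominated by #2 (price 26≤40, 0-60 5.5≤6.1).
#6: dominated by #2 (price 26≤51, 0-60 5.5≤10.6).
#7: not dominated.
#8: dominated by #1 (price 71≤77, 0-60 4.5≤8.4).
#9: dominated by #2 (price 26≤49, 0-60 5.5≤7.6).
#10: dominated by #1 (price 71≤81, 0-60 4.5≤8.3).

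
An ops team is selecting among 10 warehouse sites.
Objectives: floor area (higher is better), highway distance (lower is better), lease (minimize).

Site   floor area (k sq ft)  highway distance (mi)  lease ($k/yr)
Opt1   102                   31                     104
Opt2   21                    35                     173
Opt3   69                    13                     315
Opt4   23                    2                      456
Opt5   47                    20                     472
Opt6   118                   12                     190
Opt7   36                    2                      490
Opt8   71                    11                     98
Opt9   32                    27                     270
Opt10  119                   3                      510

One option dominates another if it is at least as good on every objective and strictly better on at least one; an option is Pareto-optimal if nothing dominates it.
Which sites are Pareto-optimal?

Opt1: not dominated.
Opt2: dominated by Opt1 (floor area 102≥21, highway distance 31≤35, lease 104≤173).
Opt3: dominated by Opt6 (floor area 118≥69, highway distance 12≤13, lease 190≤315).
Opt4: not dominated.
Opt5: dominated by Opt3 (floor area 69≥47, highway distance 13≤20, lease 315≤472).
Opt6: not dominated.
Opt7: not dominated.
Opt8: not dominated (best lease).
Opt9: dominated by Opt6 (floor area 118≥32, highway distance 12≤27, lease 190≤270).
Opt10: not dominated (best floor area).

Opt1, Opt4, Opt6, Opt7, Opt8, Opt10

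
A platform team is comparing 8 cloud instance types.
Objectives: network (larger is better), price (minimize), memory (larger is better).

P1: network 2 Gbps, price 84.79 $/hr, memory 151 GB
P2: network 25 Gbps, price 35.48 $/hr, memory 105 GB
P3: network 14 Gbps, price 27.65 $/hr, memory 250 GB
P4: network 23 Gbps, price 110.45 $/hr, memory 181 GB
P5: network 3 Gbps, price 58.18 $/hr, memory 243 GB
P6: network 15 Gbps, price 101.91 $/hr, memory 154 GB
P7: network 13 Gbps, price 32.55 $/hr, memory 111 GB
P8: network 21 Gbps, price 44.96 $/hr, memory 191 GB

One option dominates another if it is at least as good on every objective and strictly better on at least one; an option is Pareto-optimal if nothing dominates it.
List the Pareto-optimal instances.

P1: dominated by P3 (network 14≥2, price 27.65≤84.79, memory 250≥151).
P2: not dominated (best network).
P3: not dominated (best price).
P4: not dominated.
P5: dominated by P3 (network 14≥3, price 27.65≤58.18, memory 250≥243).
P6: dominated by P8 (network 21≥15, price 44.96≤101.91, memory 191≥154).
P7: dominated by P3 (network 14≥13, price 27.65≤32.55, memory 250≥111).
P8: not dominated.

P2, P3, P4, P8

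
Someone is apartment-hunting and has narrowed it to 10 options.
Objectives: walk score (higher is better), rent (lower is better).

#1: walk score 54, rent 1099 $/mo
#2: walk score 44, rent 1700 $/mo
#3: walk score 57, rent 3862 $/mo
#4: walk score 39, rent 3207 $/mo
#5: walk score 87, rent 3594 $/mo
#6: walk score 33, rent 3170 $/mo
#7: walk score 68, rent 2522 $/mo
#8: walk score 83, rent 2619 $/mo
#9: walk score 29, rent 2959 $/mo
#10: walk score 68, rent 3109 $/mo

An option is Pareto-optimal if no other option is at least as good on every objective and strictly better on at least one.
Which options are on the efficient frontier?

#1, #5, #7, #8

#1: not dominated (best rent).
#2: dominated by #1 (walk score 54≥44, rent 1099≤1700).
#3: dominated by #5 (walk score 87≥57, rent 3594≤3862).
#4: dominated by #1 (walk score 54≥39, rent 1099≤3207).
#5: not dominated (best walk score).
#6: dominated by #1 (walk score 54≥33, rent 1099≤3170).
#7: not dominated.
#8: not dominated.
#9: dominated by #1 (walk score 54≥29, rent 1099≤2959).
#10: dominated by #7 (walk score 68≥68, rent 2522≤3109).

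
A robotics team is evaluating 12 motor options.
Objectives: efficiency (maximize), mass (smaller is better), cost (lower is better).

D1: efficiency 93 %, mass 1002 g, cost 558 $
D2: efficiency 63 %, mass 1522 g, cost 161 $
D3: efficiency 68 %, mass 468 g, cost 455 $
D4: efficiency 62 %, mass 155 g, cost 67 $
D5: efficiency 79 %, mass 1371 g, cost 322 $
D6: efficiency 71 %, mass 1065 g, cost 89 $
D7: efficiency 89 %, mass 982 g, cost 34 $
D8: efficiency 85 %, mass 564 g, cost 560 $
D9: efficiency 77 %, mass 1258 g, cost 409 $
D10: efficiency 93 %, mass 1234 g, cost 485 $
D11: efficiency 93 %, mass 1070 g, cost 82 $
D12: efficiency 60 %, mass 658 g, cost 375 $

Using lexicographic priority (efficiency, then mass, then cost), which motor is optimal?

First maximize efficiency: best is 93, kept {D1, D10, D11}.
Then minimize mass: best is 1002, kept {D1}.

D1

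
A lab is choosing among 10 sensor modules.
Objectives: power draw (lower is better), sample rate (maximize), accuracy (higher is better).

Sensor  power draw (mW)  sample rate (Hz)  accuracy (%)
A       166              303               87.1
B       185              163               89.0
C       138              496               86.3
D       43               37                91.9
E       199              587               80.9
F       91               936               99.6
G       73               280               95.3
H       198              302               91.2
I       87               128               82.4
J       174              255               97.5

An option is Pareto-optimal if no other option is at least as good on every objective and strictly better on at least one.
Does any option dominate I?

Yes

G vs I: power draw 73≤87, sample rate 280≥128, accuracy 95.3≥82.4 — G is at least as good on every objective and strictly better on at least one, so G dominates I.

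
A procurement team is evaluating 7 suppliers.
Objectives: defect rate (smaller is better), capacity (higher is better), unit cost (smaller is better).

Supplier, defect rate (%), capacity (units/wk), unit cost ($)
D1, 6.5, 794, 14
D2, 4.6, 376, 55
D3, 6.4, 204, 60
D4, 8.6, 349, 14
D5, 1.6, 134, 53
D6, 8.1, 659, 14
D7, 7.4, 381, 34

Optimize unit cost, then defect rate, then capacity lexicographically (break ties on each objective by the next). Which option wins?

D1

First minimize unit cost: best is 14, kept {D1, D4, D6}.
Then minimize defect rate: best is 6.5, kept {D1}.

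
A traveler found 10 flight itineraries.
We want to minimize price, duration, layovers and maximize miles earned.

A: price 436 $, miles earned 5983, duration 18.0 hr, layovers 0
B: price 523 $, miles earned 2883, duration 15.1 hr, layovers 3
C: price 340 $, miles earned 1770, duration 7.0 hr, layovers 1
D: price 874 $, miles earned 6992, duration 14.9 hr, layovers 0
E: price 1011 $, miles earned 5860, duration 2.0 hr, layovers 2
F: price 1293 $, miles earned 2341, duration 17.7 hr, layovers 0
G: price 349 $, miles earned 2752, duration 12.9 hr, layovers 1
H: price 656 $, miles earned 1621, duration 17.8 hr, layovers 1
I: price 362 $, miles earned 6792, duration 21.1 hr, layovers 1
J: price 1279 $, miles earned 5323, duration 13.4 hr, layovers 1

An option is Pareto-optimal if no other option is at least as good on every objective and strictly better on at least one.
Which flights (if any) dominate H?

C: price 340≤656, miles earned 1770≥1621, duration 7.0≤17.8, layovers 1≤1 — dominates H.
G: price 349≤656, miles earned 2752≥1621, duration 12.9≤17.8, layovers 1≤1 — dominates H.
Others (A, B, D, E, F, I, J) are each worse than H on at least one objective.

C, G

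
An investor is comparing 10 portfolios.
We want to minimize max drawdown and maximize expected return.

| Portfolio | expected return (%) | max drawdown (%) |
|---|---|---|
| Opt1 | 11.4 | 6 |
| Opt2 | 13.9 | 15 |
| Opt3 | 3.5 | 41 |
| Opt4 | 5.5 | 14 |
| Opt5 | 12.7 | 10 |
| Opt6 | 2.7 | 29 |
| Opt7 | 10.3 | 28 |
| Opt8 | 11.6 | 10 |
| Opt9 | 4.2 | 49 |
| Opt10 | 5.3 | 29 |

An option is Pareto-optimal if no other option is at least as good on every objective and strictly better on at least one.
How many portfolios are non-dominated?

Opt1: not dominated (best max drawdown).
Opt2: not dominated (best expected return).
Opt3: dominated by Opt1 (expected return 11.4≥3.5, max drawdown 6≤41).
Opt4: dominated by Opt1 (expected return 11.4≥5.5, max drawdown 6≤14).
Opt5: not dominated.
Opt6: dominated by Opt1 (expected return 11.4≥2.7, max drawdown 6≤29).
Opt7: dominated by Opt1 (expected return 11.4≥10.3, max drawdown 6≤28).
Opt8: dominated by Opt5 (expected return 12.7≥11.6, max drawdown 10≤10).
Opt9: dominated by Opt1 (expected return 11.4≥4.2, max drawdown 6≤49).
Opt10: dominated by Opt1 (expected return 11.4≥5.3, max drawdown 6≤29).
Pareto-optimal: Opt1, Opt2, Opt5 → 3.

3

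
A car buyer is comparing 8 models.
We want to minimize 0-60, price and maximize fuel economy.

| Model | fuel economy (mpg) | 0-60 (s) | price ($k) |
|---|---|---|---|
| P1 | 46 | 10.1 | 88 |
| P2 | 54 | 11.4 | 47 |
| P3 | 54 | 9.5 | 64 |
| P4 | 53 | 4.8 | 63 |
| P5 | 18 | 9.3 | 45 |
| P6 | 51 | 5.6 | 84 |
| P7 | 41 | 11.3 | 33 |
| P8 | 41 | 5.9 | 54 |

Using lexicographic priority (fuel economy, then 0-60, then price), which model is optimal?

First maximize fuel economy: best is 54, kept {P2, P3}.
Then minimize 0-60: best is 9.5, kept {P3}.

P3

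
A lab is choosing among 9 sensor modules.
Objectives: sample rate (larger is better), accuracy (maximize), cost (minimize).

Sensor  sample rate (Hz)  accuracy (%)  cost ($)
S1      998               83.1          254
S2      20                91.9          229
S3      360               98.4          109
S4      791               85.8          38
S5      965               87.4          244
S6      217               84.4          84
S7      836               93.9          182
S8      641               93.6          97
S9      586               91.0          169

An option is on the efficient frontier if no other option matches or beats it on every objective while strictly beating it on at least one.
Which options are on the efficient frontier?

S1: not dominated (best sample rate).
S2: dominated by S3 (sample rate 360≥20, accuracy 98.4≥91.9, cost 109≤229).
S3: not dominated (best accuracy).
S4: not dominated (best cost).
S5: not dominated.
S6: dominated by S4 (sample rate 791≥217, accuracy 85.8≥84.4, cost 38≤84).
S7: not dominated.
S8: not dominated.
S9: dominated by S8 (sample rate 641≥586, accuracy 93.6≥91.0, cost 97≤169).

S1, S3, S4, S5, S7, S8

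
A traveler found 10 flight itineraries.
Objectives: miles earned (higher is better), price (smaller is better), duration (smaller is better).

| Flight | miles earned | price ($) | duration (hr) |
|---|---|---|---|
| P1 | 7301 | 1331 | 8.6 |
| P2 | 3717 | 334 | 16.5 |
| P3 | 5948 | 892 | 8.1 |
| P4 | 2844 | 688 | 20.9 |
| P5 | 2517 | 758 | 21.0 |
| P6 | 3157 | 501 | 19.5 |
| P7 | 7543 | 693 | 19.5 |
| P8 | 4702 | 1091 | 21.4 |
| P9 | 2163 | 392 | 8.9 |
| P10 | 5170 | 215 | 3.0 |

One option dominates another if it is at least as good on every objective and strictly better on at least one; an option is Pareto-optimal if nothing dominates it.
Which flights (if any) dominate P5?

P2: miles earned 3717≥2517, price 334≤758, duration 16.5≤21.0 — dominates P5.
P4: miles earned 2844≥2517, price 688≤758, duration 20.9≤21.0 — dominates P5.
P6: miles earned 3157≥2517, price 501≤758, duration 19.5≤21.0 — dominates P5.
P7: miles earned 7543≥2517, price 693≤758, duration 19.5≤21.0 — dominates P5.
P10: miles earned 5170≥2517, price 215≤758, duration 3.0≤21.0 — dominates P5.
Others (P1, P3, P8, P9) are each worse than P5 on at least one objective.

P2, P4, P6, P7, P10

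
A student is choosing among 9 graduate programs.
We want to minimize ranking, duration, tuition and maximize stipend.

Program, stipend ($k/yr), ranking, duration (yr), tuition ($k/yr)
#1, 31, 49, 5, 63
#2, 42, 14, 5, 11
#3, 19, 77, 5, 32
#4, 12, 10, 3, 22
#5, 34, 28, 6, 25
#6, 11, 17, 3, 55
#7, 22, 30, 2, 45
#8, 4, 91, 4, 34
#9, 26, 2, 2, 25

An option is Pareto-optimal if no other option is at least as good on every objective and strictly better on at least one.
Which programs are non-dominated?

#2, #4, #9

#1: dominated by #2 (stipend 42≥31, ranking 14≤49, duration 5≤5, tuition 11≤63).
#2: not dominated (best stipend).
#3: dominated by #2 (stipend 42≥19, ranking 14≤77, duration 5≤5, tuition 11≤32).
#4: not dominated.
#5: dominated by #2 (stipend 42≥34, ranking 14≤28, duration 5≤6, tuition 11≤25).
#6: dominated by #4 (stipend 12≥11, ranking 10≤17, duration 3≤3, tuition 22≤55).
#7: dominated by #9 (stipend 26≥22, ranking 2≤30, duration 2≤2, tuition 25≤45).
#8: dominated by #4 (stipend 12≥4, ranking 10≤91, duration 3≤4, tuition 22≤34).
#9: not dominated (best ranking).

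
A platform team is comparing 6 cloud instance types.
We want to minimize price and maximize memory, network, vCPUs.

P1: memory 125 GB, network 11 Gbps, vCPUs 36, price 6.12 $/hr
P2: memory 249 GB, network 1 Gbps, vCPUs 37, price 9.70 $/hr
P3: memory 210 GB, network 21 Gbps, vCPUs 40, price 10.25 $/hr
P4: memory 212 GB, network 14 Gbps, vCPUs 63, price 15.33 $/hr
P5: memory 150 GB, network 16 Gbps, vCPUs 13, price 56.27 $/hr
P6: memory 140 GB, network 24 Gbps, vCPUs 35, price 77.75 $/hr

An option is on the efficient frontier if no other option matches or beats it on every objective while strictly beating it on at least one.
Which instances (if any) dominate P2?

P1: worse on memory (125 vs 249).
P3: worse on memory (210 vs 249).
P4: worse on memory (212 vs 249).
P5: worse on memory (150 vs 249).
P6: worse on memory (140 vs 249).
No option dominates P2.

none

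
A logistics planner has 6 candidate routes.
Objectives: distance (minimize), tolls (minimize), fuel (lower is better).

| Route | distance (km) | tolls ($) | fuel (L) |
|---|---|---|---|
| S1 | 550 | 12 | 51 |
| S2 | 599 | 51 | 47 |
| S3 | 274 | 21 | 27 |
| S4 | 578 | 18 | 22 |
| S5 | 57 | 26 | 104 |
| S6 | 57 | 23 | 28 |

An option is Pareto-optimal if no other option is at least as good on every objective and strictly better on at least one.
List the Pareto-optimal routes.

S1, S3, S4, S6

S1: not dominated (best tolls).
S2: dominated by S3 (distance 274≤599, tolls 21≤51, fuel 27≤47).
S3: not dominated.
S4: not dominated (best fuel).
S5: dominated by S6 (distance 57≤57, tolls 23≤26, fuel 28≤104).
S6: not dominated.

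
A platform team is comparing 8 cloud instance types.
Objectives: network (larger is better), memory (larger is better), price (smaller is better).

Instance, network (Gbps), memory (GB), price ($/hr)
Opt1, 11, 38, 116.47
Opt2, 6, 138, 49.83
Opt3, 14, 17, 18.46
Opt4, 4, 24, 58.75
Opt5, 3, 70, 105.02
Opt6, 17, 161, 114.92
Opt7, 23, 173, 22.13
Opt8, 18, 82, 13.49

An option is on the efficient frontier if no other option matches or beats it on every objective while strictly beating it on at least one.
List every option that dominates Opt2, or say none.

Opt7: network 23≥6, memory 173≥138, price 22.13≤49.83 — dominates Opt2.
Others (Opt1, Opt3, Opt4, Opt5, Opt6, Opt8) are each worse than Opt2 on at least one objective.

Opt7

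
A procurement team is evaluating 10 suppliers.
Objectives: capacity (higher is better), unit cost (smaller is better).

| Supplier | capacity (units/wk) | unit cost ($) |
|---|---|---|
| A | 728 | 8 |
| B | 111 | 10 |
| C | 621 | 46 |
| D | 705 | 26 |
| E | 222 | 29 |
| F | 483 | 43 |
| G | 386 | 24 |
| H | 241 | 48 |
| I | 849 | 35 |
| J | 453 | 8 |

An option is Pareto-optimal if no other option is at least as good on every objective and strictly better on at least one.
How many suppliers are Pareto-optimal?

A: not dominated.
B: dominated by A (capacity 728≥111, unit cost 8≤10).
C: dominated by A (capacity 728≥621, unit cost 8≤46).
D: dominated by A (capacity 728≥705, unit cost 8≤26).
E: dominated by A (capacity 728≥222, unit cost 8≤29).
F: dominated by A (capacity 728≥483, unit cost 8≤43).
G: dominated by A (capacity 728≥386, unit cost 8≤24).
H: dominated by A (capacity 728≥241, unit cost 8≤48).
I: not dominated (best capacity).
J: dominated by A (capacity 728≥453, unit cost 8≤8).
Pareto-optimal: A, I → 2.

2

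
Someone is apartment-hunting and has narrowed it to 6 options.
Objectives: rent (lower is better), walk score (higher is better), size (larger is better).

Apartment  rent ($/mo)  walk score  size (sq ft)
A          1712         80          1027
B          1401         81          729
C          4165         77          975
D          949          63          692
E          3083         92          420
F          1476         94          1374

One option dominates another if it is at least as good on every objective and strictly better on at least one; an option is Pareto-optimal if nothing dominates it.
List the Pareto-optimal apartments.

A: dominated by F (rent 1476≤1712, walk score 94≥80, size 1374≥1027).
B: not dominated.
C: dominated by A (rent 1712≤4165, walk score 80≥77, size 1027≥975).
D: not dominated (best rent).
E: dominated by F (rent 1476≤3083, walk score 94≥92, size 1374≥420).
F: not dominated (best walk score).

B, D, F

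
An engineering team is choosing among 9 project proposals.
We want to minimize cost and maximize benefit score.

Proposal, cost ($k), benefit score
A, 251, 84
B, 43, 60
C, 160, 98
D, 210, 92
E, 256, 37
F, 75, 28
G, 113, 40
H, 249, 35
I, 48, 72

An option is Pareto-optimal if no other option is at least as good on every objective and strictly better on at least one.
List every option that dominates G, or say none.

B: cost 43≤113, benefit score 60≥40 — dominates G.
I: cost 48≤113, benefit score 72≥40 — dominates G.
Others (A, C, D, E, F, H) are each worse than G on at least one objective.

B, I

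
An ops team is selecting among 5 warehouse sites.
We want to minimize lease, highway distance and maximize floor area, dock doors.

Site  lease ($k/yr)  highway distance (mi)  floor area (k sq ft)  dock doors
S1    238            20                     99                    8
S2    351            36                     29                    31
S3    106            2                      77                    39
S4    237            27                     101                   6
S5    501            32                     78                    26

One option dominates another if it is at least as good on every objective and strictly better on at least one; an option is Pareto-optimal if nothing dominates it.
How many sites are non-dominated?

4

S1: not dominated.
S2: dominated by S3 (lease 106≤351, highway distance 2≤36, floor area 77≥29, dock doors 39≥31).
S3: not dominated (best lease).
S4: not dominated (best floor area).
S5: not dominated.
Pareto-optimal: S1, S3, S4, S5 → 4.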